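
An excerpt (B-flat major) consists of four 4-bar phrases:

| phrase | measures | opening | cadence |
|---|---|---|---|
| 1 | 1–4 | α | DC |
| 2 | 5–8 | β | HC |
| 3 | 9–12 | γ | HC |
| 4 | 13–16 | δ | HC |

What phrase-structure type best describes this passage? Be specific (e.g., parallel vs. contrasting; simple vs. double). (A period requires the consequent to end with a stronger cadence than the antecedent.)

phrase group

Phrase 4 ends with a half cadence, no stronger than phrase 2's half cadence, so the four phrases do not form a double period; nor do phrases 3–4 duplicate 1–2, so it is not a repeated period. With no phrase reaching a conclusive cadence, the passage is a phrase group.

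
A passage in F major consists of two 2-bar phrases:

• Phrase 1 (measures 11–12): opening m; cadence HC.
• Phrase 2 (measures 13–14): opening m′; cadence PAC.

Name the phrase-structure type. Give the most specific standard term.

Phrase 1 ends with a half cadence (weaker) and phrase 2 with a perfect authentic cadence (stronger): antecedent + consequent = a period.
The two phrases open with the same material (m / m′), so the period is parallel.

parallel period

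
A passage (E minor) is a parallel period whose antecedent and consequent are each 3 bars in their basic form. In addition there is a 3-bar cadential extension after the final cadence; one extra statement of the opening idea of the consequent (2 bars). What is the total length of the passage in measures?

11 measures

Basic parallel period: 3 + 3 = 6 bars.
6 (basic form) + 3 (cadential extension) + 2 (extra statement) = 11.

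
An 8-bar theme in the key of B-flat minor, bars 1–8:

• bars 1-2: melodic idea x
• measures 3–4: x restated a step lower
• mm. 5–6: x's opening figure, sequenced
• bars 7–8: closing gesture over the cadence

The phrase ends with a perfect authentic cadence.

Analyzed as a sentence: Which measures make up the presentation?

The presentation of a sentence is the basic idea (mm. 1–2) plus its repetition (bars 3–4); the presentation is therefore bars 1–4.

measures 1–4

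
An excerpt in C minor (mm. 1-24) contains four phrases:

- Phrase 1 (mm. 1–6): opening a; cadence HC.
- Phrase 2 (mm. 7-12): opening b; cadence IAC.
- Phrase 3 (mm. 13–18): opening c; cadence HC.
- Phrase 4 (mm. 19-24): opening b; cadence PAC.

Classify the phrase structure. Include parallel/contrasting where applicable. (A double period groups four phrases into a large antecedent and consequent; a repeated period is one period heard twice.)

Four phrases in two halves: the first half (measures 1–12) ends with an imperfect authentic cadence, the second (mm. 13–24) with a perfect authentic cadence — a large antecedent–consequent pair, i.e. a double period.
Phrase 3 begins with different material from phrase 1, making it contrasting.

contrasting double period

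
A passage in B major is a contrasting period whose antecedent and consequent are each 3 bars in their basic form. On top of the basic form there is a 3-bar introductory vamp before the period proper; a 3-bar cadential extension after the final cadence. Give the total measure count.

12 measures

Basic contrasting period: 3 + 3 = 6 bars.
6 (basic form) + 3 (introduction) + 3 (cadential extension) = 12.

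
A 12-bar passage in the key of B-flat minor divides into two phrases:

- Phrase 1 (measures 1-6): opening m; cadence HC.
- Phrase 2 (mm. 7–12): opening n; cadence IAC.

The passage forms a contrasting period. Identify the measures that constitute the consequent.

The antecedent is the phrase ending with the weaker cadence (half cadence, phrase 1) and the consequent the one ending more conclusively (imperfect authentic cadence, phrase 2); the consequent is mm. 7-12.

measures 7–12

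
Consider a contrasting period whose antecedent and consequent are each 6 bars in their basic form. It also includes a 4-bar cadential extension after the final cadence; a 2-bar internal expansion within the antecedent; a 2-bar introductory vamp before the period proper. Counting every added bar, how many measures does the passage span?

Basic contrasting period: 6 + 6 = 12 bars.
12 (basic form) + 4 (cadential extension) + 2 (internal expansion) + 2 (introduction) = 20.

20 measures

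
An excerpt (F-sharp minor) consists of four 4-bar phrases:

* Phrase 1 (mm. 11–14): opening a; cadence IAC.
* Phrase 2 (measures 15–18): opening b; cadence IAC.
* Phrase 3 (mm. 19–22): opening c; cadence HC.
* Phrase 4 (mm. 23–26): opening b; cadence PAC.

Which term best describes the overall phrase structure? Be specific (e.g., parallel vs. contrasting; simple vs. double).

contrasting double period

Four phrases in two halves: the first half (bars 11–18) ends with an imperfect authentic cadence, the second (bars 19–26) with a perfect authentic cadence — a large antecedent–consequent pair, i.e. a double period.
Phrase 3 begins with different material from phrase 1, making it contrasting.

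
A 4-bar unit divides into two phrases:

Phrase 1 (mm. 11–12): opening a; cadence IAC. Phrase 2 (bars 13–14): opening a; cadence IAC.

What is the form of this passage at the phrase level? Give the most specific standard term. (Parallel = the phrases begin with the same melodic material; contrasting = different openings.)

repeated phrase

Both phrases have the same opening (a) and the same cadence (imperfect authentic cadence): the second is a restatement, not a consequent, so this is a repeated phrase rather than a period.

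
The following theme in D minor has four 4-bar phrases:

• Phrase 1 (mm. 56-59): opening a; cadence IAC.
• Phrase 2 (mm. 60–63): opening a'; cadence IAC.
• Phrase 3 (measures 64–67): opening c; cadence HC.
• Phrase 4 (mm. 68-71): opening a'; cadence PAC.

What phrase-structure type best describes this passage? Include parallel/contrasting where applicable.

contrasting double period

Four phrases in two halves: the first half (bars 56–63) ends with an imperfect authentic cadence, the second (measures 64–71) with a perfect authentic cadence — a large antecedent–consequent pair, i.e. a double period.
Phrase 3 begins with different material from phrase 1, making it contrasting.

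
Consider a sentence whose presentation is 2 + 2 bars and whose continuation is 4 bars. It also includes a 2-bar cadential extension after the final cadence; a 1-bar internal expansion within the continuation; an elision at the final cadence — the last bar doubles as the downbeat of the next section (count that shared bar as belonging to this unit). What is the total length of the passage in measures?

Basic sentence: 2 + 2 + 4 = 8 bars.
8 (basic form) + 2 (cadential extension) + 1 (internal expansion) = 11.
The elision shares a bar with the next section but does not change this unit's count.

11 measures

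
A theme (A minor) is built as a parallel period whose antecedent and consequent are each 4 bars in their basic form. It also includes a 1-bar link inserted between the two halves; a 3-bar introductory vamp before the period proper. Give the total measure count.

12 measures

Basic parallel period: 4 + 4 = 8 bars.
8 (basic form) + 1 (link) + 3 (introduction) = 12.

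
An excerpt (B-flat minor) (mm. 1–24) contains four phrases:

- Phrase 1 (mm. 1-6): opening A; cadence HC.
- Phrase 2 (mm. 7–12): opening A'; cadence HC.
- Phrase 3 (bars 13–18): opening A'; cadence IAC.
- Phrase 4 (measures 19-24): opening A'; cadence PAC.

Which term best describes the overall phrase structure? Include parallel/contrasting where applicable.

Four phrases in two halves: the first half (bars 1–12) ends with a half cadence, the second (mm. 13–24) with a perfect authentic cadence — a large antecedent–consequent pair, i.e. a double period.
Phrase 3 begins with the same material as phrase 1, making it parallel.

parallel double period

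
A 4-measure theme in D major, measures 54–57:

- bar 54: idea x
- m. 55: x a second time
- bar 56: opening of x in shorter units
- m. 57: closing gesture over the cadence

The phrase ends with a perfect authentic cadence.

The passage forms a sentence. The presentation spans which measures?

The presentation of a sentence is the basic idea (bar 54) plus its repetition (measure 55); the presentation is therefore mm. 54-55.

measures 54–55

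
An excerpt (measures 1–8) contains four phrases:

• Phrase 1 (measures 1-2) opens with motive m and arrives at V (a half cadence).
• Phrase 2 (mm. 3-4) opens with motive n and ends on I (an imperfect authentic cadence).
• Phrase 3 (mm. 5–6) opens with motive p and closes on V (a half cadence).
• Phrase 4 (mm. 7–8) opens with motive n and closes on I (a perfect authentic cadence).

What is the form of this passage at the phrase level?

Four phrases in two halves: the first half (mm. 1-4) ends with an imperfect authentic cadence, the second (measures 5-8) with a perfect authentic cadence — a large antecedent–consequent pair, i.e. a double period.
Phrase 3 begins with different material from phrase 1, making it contrasting.

contrasting double period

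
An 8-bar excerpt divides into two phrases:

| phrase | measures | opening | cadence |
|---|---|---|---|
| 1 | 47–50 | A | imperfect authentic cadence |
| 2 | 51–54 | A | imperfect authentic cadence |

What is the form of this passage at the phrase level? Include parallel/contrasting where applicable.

repeated phrase

Both phrases have the same opening (A) and the same cadence (imperfect authentic cadence): the second is a restatement, not a consequent, so this is a repeated phrase rather than a period.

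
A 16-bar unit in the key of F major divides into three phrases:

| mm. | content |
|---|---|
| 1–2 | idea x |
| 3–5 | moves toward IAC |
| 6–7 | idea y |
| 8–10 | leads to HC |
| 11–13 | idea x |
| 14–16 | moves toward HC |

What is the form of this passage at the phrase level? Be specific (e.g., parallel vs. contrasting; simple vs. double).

phrase group

The final phrase closes with a half cadence, which is not stronger than the preceding half cadence; the 3 phrases lack an overall antecedent–consequent design and so form a phrase group.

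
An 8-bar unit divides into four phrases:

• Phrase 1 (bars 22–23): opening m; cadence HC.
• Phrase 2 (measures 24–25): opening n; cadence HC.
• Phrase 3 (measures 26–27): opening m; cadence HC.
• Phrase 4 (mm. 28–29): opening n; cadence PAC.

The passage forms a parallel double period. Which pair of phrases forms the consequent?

phrases 3 and 4

In a double period the first pair of phrases (ending half cadence) is the large antecedent and the second pair (ending perfect authentic cadence) is the large consequent; the consequent is phrases 3 and 4.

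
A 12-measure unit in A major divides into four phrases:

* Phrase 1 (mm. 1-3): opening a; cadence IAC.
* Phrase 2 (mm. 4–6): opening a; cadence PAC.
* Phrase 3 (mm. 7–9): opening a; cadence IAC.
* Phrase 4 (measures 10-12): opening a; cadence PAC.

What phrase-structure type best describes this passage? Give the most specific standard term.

The cadence pattern IAC–PAC–IAC–PAC is weak–strong twice, and phrases 3–4 restate phrases 1–2: a period heard twice, not a double period (which would end weakly at phrase 2).

repeated period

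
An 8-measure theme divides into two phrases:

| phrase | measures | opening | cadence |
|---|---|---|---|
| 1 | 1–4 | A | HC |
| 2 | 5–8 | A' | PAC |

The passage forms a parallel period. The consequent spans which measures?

measures 5–8

The antecedent is the phrase ending with the weaker cadence (half cadence, phrase 1) and the consequent the one ending more conclusively (perfect authentic cadence, phrase 2); the consequent is bars 5–8.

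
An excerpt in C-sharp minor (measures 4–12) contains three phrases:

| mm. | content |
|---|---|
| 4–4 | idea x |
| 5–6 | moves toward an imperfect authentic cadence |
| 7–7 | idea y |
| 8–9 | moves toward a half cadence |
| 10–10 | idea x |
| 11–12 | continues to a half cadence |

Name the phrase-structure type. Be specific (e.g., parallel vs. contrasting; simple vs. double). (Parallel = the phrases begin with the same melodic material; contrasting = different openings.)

The final phrase closes with a half cadence, which is not stronger than the preceding half cadence; the 3 phrases lack an overall antecedent–consequent design and so form a phrase group.

phrase group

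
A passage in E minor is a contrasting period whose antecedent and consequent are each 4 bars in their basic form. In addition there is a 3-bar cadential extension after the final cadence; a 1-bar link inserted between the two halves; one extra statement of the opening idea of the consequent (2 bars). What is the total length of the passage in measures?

Basic contrasting period: 4 + 4 = 8 bars.
8 (basic form) + 3 (cadential extension) + 1 (link) + 2 (extra statement) = 14.

14 measures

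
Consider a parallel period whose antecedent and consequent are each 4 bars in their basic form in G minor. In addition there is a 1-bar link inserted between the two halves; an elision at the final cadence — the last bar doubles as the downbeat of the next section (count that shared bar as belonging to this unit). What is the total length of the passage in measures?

Basic parallel period: 4 + 4 = 8 bars.
8 (basic form) + 1 (link) = 9.
The elision shares a bar with the next section but does not change this unit's count.

9 measures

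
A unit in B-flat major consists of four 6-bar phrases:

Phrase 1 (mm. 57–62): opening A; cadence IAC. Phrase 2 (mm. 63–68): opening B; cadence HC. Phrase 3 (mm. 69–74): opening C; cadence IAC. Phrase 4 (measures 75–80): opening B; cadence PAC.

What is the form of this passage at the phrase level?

contrasting double period

Four phrases in two halves: the first half (mm. 57-68) ends with a half cadence, the second (mm. 69–80) with a perfect authentic cadence — a large antecedent–consequent pair, i.e. a double period.
Phrase 3 begins with different material from phrase 1, making it contrasting.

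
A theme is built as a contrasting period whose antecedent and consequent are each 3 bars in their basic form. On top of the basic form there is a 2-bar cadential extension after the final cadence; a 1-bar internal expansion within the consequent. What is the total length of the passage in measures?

Basic contrasting period: 3 + 3 = 6 bars.
6 (basic form) + 2 (cadential extension) + 1 (internal expansion) = 9.

9 measures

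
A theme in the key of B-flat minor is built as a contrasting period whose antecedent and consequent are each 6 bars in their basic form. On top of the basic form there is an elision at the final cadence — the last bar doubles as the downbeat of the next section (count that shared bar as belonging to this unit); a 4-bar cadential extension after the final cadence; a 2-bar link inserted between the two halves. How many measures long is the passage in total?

18 measures

Basic contrasting period: 6 + 6 = 12 bars.
12 (basic form) + 4 (cadential extension) + 2 (link) = 18.
The elision shares a bar with the next section but does not change this unit's count.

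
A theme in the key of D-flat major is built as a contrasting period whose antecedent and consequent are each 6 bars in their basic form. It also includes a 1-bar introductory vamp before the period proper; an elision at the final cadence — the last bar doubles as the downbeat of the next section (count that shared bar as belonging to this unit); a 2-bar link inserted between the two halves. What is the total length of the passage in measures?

15 measures

Basic contrasting period: 6 + 6 = 12 bars.
12 (basic form) + 1 (introduction) + 2 (link) = 15.
The elision shares a bar with the next section but does not change this unit's count.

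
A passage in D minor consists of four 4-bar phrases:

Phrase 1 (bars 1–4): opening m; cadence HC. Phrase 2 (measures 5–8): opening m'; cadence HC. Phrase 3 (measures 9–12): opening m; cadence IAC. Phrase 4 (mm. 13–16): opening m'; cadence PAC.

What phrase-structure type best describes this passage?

parallel double period

Four phrases in two halves: the first half (bars 1–8) ends with a half cadence, the second (mm. 9–16) with a perfect authentic cadence — a large antecedent–consequent pair, i.e. a double period.
Phrase 3 begins with the same material as phrase 1, making it parallel.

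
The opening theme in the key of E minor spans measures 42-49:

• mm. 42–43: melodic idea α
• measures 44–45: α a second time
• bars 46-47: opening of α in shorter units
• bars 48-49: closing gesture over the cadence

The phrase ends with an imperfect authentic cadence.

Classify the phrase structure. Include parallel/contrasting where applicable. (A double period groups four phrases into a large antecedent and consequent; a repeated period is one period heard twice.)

Basic idea (mm. 42–43) + its repetition (mm. 44–45) form the presentation; fragmentation and cadence (bars 46–49) form the continuation — the 8-bar whole is a sentence.

sentence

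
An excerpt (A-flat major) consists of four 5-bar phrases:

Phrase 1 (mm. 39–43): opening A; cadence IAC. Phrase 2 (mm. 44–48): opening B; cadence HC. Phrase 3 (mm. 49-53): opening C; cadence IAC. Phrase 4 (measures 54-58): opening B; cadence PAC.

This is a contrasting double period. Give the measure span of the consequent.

In a double period the first pair of phrases (ending half cadence) is the large antecedent and the second pair (ending perfect authentic cadence) is the large consequent; the consequent is measures 49–58.

measures 49–58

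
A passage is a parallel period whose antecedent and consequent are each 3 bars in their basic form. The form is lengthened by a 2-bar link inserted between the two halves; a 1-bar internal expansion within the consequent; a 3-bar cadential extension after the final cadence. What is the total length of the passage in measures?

Basic parallel period: 3 + 3 = 6 bars.
6 (basic form) + 2 (link) + 1 (internal expansion) + 3 (cadential extension) = 12.

12 measures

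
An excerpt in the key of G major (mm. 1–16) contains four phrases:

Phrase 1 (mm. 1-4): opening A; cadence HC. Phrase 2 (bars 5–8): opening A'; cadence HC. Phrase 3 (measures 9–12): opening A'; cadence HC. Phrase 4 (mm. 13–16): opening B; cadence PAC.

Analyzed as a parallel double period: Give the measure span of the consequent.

In a double period the four phrases pair into a large antecedent (phrases 1–2, ending half cadence) and a large consequent (phrases 3–4, ending perfect authentic cadence). The consequent spans measures 9-16.

measures 9–16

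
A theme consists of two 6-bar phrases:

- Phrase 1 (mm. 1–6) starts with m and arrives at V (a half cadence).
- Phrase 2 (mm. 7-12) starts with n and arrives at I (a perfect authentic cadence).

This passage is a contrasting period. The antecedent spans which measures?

The antecedent is the phrase ending with the weaker cadence (half cadence, phrase 1) and the consequent the one ending more conclusively (perfect authentic cadence, phrase 2); the antecedent is measures 1–6.

measures 1–6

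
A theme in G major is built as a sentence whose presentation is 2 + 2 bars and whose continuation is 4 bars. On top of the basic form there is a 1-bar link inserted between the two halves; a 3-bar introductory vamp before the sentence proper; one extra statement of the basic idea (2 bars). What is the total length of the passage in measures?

14 measures

Basic sentence: 2 + 2 + 4 = 8 bars.
8 (basic form) + 1 (link) + 3 (introduction) + 2 (extra statement) = 14.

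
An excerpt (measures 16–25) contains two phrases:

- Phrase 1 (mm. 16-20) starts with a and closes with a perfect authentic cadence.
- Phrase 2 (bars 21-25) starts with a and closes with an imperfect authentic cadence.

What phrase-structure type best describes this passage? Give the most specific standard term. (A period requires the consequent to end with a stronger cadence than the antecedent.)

The second phrase closes with an imperfect authentic cadence, which is not stronger than the first phrase's perfect authentic cadence; without a weak→strong cadential pair there is no antecedent–consequent relationship, so this is a phrase group rather than a period.

phrase group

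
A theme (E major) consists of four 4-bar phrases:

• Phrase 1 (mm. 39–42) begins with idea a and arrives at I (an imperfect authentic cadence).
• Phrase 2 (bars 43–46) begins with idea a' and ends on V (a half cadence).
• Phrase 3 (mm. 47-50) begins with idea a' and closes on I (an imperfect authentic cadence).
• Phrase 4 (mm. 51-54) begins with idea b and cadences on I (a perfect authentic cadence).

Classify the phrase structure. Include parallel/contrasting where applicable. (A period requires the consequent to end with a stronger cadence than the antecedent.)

Four phrases in two halves: the first half (bars 39–46) ends with a half cadence, the second (bars 47-54) with a perfect authentic cadence — a large antecedent–consequent pair, i.e. a double period.
Phrase 3 begins with the same material as phrase 1, making it parallel.

parallel double period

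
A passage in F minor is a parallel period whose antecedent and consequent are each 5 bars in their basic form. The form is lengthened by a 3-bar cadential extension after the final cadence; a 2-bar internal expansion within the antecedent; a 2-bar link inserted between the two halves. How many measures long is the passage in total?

Basic parallel period: 5 + 5 = 10 bars.
10 (basic form) + 3 (cadential extension) + 2 (internal expansion) + 2 (link) = 17.

17 measures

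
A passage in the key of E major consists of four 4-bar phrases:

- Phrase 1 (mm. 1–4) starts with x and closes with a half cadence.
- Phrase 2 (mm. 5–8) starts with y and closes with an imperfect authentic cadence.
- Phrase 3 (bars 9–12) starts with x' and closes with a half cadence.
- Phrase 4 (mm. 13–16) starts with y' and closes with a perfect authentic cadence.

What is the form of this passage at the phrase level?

Four phrases in two halves: the first half (mm. 1–8) ends with an imperfect authentic cadence, the second (bars 9–16) with a perfect authentic cadence — a large antecedent–consequent pair, i.e. a double period.
Phrase 3 begins with the same material as phrase 1, making it parallel.

parallel double period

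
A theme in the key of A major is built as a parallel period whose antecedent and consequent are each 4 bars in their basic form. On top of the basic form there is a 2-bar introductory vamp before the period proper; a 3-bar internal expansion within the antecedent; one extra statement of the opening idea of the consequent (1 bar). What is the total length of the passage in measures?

14 measures

Basic parallel period: 4 + 4 = 8 bars.
8 (basic form) + 2 (introduction) + 3 (internal expansion) + 1 (extra statement) = 14.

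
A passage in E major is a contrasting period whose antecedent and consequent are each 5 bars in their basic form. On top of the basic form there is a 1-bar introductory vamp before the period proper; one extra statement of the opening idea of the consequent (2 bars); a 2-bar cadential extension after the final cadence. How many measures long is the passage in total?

Basic contrasting period: 5 + 5 = 10 bars.
10 (basic form) + 1 (introduction) + 2 (extra statement) + 2 (cadential extension) = 15.

15 measures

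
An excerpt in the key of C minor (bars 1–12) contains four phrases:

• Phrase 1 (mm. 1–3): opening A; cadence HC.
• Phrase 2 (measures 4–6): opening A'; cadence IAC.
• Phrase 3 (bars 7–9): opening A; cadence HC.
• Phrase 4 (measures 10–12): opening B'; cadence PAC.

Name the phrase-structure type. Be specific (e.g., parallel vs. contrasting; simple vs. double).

Four phrases in two halves: the first half (mm. 1–6) ends with an imperfect authentic cadence, the second (mm. 7-12) with a perfect authentic cadence — a large antecedent–consequent pair, i.e. a double period.
Phrase 3 begins with the same material as phrase 1, making it parallel.

parallel double period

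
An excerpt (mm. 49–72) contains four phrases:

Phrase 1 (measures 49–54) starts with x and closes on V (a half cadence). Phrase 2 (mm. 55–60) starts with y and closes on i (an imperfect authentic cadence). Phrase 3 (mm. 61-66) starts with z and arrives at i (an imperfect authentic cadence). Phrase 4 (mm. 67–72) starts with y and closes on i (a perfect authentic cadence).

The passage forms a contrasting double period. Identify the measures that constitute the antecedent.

measures 49–60

In a double period the four phrases pair into a large antecedent (phrases 1–2, ending imperfect authentic cadence) and a large consequent (phrases 3–4, ending perfect authentic cadence). The antecedent spans bars 49–60.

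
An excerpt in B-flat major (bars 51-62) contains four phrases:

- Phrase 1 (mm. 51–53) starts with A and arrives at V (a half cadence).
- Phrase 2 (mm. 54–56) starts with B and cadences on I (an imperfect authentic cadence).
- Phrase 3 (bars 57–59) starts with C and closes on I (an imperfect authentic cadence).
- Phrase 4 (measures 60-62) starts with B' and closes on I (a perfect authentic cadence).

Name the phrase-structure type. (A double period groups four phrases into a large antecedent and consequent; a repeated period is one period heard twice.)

contrasting double period

Four phrases in two halves: the first half (mm. 51-56) ends with an imperfect authentic cadence, the second (mm. 57-62) with a perfect authentic cadence — a large antecedent–consequent pair, i.e. a double period.
Phrase 3 begins with different material from phrase 1, making it contrasting.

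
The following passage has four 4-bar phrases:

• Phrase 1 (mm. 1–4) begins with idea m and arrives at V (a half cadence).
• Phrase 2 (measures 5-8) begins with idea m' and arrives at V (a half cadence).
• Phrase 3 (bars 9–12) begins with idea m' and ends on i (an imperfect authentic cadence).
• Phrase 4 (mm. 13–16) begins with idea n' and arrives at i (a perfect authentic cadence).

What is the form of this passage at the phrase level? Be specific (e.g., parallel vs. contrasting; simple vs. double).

Four phrases in two halves: the first half (mm. 1-8) ends with a half cadence, the second (mm. 9-16) with a perfect authentic cadence — a large antecedent–consequent pair, i.e. a double period.
Phrase 3 begins with the same material as phrase 1, making it parallel.

parallel double period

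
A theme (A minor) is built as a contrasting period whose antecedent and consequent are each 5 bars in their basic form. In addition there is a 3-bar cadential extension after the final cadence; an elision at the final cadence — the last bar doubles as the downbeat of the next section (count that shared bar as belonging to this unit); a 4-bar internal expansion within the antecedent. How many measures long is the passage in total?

17 measures

Basic contrasting period: 5 + 5 = 10 bars.
10 (basic form) + 3 (cadential extension) + 4 (internal expansion) = 17.
The elision shares a bar with the next section but does not change this unit's count.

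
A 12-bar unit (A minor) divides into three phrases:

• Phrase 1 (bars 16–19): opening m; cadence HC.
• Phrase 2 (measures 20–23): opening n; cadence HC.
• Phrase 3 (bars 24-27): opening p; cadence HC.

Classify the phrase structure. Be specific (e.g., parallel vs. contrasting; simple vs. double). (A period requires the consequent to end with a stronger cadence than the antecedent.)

The final phrase closes with a half cadence, which is not stronger than the preceding half cadence; the 3 phrases lack an overall antecedent–consequent design and so form a phrase group.

phrase group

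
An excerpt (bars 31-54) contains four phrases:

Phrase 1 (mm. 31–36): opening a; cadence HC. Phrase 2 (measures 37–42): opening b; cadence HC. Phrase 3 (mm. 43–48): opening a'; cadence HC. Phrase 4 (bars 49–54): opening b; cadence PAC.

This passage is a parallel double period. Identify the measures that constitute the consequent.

measures 43–54

In a double period the four phrases pair into a large antecedent (phrases 1–2, ending half cadence) and a large consequent (phrases 3–4, ending perfect authentic cadence). The consequent spans measures 43-54.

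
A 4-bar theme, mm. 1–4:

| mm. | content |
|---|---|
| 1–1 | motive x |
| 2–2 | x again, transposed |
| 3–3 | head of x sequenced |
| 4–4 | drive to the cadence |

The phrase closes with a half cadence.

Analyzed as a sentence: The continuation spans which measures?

measures 3–4

After the presentation (measures 1–2), the continuation covers the fragmentation through the cadence: mm. 3–4.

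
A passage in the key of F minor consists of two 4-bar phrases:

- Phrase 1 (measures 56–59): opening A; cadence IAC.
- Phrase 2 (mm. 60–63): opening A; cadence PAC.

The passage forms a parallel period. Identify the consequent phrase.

phrase 2

The phrase ending with the weaker cadence (imperfect authentic cadence) is the antecedent; the one ending more conclusively (perfect authentic cadence) is the consequent. The consequent is phrase 2.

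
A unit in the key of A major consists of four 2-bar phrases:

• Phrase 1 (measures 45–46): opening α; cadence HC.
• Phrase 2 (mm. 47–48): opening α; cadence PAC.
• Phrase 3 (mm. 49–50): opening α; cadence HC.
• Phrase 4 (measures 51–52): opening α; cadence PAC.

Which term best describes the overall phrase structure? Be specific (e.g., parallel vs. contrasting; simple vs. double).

repeated period

The cadence pattern HC–PAC–HC–PAC is weak–strong twice, and phrases 3–4 restate phrases 1–2: a period heard twice, not a double period (which would end weakly at phrase 2).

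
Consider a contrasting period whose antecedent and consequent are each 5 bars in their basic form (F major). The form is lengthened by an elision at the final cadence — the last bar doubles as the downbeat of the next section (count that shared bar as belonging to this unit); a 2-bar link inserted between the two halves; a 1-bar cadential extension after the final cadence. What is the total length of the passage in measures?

13 measures

Basic contrasting period: 5 + 5 = 10 bars.
10 (basic form) + 2 (link) + 1 (cadential extension) = 13.
The elision shares a bar with the next section but does not change this unit's count.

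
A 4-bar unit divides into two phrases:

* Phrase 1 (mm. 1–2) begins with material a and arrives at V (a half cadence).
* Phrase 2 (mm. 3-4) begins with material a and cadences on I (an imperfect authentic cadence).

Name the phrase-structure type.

Phrase 1 ends with a half cadence (weaker) and phrase 2 with an imperfect authentic cadence (stronger): antecedent + consequent = a period.
The two phrases open with the same material (a / a), so the period is parallel.

parallel period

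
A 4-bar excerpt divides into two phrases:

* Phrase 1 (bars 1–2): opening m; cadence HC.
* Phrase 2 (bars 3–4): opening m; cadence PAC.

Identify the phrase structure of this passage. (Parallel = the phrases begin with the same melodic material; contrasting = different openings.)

Phrase 1 ends with a half cadence (weaker) and phrase 2 with a perfect authentic cadence (stronger): antecedent + consequent = a period.
The two phrases open with the same material (m / m), so the period is parallel.

parallel period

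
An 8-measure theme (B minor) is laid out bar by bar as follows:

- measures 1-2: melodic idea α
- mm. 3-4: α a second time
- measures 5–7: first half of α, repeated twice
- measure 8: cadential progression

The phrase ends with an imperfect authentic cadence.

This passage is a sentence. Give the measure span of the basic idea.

measures 1–2

The presentation of a sentence is the basic idea (mm. 1–2) plus its repetition (mm. 3–4); the basic idea is therefore measures 1–2.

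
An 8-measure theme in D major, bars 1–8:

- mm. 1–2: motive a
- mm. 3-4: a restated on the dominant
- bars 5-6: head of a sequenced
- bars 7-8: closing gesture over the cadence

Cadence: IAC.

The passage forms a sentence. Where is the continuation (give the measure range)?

measures 5–8

After the presentation (mm. 1–4), the continuation covers the fragmentation through the cadence: mm. 5-8.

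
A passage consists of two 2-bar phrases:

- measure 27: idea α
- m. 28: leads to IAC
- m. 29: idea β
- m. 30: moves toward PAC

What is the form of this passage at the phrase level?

Phrase 1 ends with an imperfect authentic cadence (weaker) and phrase 2 with a perfect authentic cadence (stronger): antecedent + consequent = a period.
The two phrases open with different material (α / β), so the period is contrasting.

contrasting period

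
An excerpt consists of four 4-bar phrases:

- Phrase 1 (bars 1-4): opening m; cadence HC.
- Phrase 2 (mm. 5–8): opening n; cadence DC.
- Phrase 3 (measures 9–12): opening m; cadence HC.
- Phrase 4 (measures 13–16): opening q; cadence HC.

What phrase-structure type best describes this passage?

Phrase 4 ends with a half cadence, no stronger than phrase 2's deceptive cadence, so the four phrases do not form a double period; nor do phrases 3–4 duplicate 1–2, so it is not a repeated period. With no phrase reaching a conclusive cadence, the passage is a phrase group.

phrase group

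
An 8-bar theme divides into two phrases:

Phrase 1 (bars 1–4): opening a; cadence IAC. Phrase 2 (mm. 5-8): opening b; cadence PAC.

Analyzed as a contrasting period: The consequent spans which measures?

The antecedent is the phrase ending with the weaker cadence (imperfect authentic cadence, phrase 1) and the consequent the one ending more conclusively (perfect authentic cadence, phrase 2); the consequent is measures 5–8.

measures 5–8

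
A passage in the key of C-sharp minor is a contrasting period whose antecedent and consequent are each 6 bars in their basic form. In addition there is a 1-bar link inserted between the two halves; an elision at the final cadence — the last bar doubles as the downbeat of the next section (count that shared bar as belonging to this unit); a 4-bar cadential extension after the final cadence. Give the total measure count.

17 measures

Basic contrasting period: 6 + 6 = 12 bars.
12 (basic form) + 1 (link) + 4 (cadential extension) = 17.
The elision shares a bar with the next section but does not change this unit's count.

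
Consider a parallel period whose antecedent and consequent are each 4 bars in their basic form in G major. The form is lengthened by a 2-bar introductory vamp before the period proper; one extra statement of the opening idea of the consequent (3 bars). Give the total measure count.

Basic parallel period: 4 + 4 = 8 bars.
8 (basic form) + 2 (introduction) + 3 (extra statement) = 13.

13 measures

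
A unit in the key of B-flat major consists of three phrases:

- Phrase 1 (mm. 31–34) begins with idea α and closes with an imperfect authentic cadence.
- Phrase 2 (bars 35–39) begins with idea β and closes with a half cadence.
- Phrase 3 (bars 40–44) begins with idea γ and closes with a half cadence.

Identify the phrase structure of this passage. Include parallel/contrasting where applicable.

The final phrase closes with a half cadence, which is not stronger than the preceding half cadence; the 3 phrases lack an overall antecedent–consequent design and so form a phrase group.

phrase group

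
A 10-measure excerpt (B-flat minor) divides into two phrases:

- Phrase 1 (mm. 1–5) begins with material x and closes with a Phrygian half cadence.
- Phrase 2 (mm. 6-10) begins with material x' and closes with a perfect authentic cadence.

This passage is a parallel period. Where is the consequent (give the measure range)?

The antecedent is the phrase ending with the weaker cadence (Phrygian half cadence, phrase 1) and the consequent the one ending more conclusively (perfect authentic cadence, phrase 2); the consequent is bars 6-10.

measures 6–10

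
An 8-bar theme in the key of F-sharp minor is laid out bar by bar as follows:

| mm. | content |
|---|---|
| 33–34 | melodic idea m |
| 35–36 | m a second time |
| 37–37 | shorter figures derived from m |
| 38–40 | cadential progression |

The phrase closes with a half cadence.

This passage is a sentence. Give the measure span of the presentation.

measures 33–36

The presentation of a sentence is the basic idea (bars 33-34) plus its repetition (bars 35–36); the presentation is therefore mm. 33–36.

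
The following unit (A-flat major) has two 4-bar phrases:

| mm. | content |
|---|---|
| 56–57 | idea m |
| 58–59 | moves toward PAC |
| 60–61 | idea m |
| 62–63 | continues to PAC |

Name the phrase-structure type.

repeated phrase

Both phrases have the same opening (m) and the same cadence (perfect authentic cadence): the second is a restatement, not a consequent, so this is a repeated phrase rather than a period.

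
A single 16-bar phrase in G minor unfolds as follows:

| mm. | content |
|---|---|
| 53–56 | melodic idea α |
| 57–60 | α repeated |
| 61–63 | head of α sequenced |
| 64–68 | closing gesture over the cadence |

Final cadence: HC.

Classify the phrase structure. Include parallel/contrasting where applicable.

sentence

Basic idea (measures 53-56) + its repetition (mm. 57–60) form the presentation; fragmentation and cadence (measures 61–68) form the continuation — the 16-bar whole is a sentence.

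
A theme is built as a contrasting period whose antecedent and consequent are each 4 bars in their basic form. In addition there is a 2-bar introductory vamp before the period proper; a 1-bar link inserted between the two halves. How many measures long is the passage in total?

Basic contrasting period: 4 + 4 = 8 bars.
8 (basic form) + 2 (introduction) + 1 (link) = 11.

11 measures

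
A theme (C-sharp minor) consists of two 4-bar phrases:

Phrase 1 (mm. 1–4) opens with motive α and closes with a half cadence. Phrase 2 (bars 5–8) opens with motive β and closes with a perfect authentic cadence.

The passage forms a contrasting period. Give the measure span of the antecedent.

The phrase ending with the weaker cadence (half cadence) is the antecedent; the one ending more conclusively (perfect authentic cadence) is the consequent. The antecedent is measures 1–4.

measures 1–4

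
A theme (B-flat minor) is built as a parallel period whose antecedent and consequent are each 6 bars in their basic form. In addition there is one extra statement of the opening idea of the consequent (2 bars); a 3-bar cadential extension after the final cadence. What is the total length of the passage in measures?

17 measures

Basic parallel period: 6 + 6 = 12 bars.
12 (basic form) + 2 (extra statement) + 3 (cadential extension) = 17.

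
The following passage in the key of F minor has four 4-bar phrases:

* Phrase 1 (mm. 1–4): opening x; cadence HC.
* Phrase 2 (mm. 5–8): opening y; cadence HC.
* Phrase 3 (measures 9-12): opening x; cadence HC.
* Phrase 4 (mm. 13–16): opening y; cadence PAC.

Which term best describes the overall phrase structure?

parallel double period

Four phrases in two halves: the first half (mm. 1-8) ends with a half cadence, the second (mm. 9–16) with a perfect authentic cadence — a large antecedent–consequent pair, i.e. a double period.
Phrase 3 begins with the same material as phrase 1, making it parallel.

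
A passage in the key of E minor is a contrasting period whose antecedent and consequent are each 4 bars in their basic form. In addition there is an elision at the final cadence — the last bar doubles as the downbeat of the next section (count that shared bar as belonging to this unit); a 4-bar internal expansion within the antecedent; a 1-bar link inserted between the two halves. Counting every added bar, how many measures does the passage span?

Basic contrasting period: 4 + 4 = 8 bars.
8 (basic form) + 4 (internal expansion) + 1 (link) = 13.
The elision shares a bar with the next section but does not change this unit's count.

13 measures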